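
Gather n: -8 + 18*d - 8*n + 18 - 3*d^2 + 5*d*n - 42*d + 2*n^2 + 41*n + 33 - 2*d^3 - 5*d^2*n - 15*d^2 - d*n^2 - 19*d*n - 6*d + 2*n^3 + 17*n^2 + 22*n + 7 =-2*d^3 - 18*d^2 - 30*d + 2*n^3 + n^2*(19 - d) + n*(-5*d^2 - 14*d + 55) + 50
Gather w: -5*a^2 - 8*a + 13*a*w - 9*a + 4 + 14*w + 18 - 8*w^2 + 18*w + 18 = -5*a^2 - 17*a - 8*w^2 + w*(13*a + 32) + 40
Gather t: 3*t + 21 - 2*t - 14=t + 7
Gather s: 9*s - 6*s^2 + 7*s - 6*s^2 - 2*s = -12*s^2 + 14*s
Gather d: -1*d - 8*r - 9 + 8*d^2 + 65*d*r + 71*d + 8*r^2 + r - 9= 8*d^2 + d*(65*r + 70) + 8*r^2 - 7*r - 18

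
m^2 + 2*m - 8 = (m - 2)*(m + 4)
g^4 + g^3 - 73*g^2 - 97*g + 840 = (g - 8)*(g - 3)*(g + 5)*(g + 7)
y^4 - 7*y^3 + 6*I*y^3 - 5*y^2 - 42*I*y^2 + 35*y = y*(y - 7)*(y + I)*(y + 5*I)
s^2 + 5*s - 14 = (s - 2)*(s + 7)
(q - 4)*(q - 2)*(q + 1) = q^3 - 5*q^2 + 2*q + 8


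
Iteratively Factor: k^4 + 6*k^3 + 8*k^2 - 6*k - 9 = (k - 1)*(k^3 + 7*k^2 + 15*k + 9) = (k - 1)*(k + 3)*(k^2 + 4*k + 3) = (k - 1)*(k + 3)^2*(k + 1)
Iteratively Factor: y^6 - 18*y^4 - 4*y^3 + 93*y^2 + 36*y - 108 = (y + 2)*(y^5 - 2*y^4 - 14*y^3 + 24*y^2 + 45*y - 54) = (y - 3)*(y + 2)*(y^4 + y^3 - 11*y^2 - 9*y + 18) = (y - 3)*(y + 2)^2*(y^3 - y^2 - 9*y + 9) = (y - 3)*(y + 2)^2*(y + 3)*(y^2 - 4*y + 3) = (y - 3)*(y - 1)*(y + 2)^2*(y + 3)*(y - 3)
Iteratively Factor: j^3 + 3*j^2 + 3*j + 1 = (j + 1)*(j^2 + 2*j + 1) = (j + 1)^2*(j + 1)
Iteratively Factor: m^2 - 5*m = (m - 5)*(m)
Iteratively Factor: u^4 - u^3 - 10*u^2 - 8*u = (u)*(u^3 - u^2 - 10*u - 8) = u*(u - 4)*(u^2 + 3*u + 2) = u*(u - 4)*(u + 2)*(u + 1)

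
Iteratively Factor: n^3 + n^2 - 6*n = (n - 2)*(n^2 + 3*n) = n*(n - 2)*(n + 3)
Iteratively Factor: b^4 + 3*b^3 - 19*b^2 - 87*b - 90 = (b + 2)*(b^3 + b^2 - 21*b - 45) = (b + 2)*(b + 3)*(b^2 - 2*b - 15) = (b - 5)*(b + 2)*(b + 3)*(b + 3)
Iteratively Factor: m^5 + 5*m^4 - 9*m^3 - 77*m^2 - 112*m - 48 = (m + 1)*(m^4 + 4*m^3 - 13*m^2 - 64*m - 48) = (m + 1)*(m + 4)*(m^3 - 13*m - 12) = (m + 1)^2*(m + 4)*(m^2 - m - 12) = (m + 1)^2*(m + 3)*(m + 4)*(m - 4)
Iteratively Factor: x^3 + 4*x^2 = (x + 4)*(x^2) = x*(x + 4)*(x)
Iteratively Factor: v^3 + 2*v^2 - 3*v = (v)*(v^2 + 2*v - 3) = v*(v - 1)*(v + 3)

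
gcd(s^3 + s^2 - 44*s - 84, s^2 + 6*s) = s + 6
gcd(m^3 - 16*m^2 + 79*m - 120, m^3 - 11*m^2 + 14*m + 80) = m^2 - 13*m + 40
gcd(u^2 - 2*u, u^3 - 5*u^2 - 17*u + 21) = 1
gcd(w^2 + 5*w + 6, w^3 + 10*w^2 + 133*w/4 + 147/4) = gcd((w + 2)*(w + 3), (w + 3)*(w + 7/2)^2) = w + 3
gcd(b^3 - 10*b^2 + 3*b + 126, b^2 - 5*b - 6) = b - 6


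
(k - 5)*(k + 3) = k^2 - 2*k - 15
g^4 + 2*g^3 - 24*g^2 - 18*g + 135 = (g - 3)^2*(g + 3)*(g + 5)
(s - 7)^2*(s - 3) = s^3 - 17*s^2 + 91*s - 147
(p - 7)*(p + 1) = p^2 - 6*p - 7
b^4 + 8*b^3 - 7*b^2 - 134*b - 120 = (b - 4)*(b + 1)*(b + 5)*(b + 6)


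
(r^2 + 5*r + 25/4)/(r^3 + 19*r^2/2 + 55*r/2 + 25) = (r + 5/2)/(r^2 + 7*r + 10)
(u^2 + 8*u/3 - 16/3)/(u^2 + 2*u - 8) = (u - 4/3)/(u - 2)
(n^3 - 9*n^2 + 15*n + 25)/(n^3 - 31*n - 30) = (n^2 - 10*n + 25)/(n^2 - n - 30)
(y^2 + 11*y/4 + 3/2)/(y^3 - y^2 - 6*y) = (y + 3/4)/(y*(y - 3))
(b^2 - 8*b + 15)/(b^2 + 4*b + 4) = (b^2 - 8*b + 15)/(b^2 + 4*b + 4)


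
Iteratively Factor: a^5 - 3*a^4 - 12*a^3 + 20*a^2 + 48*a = (a - 3)*(a^4 - 12*a^2 - 16*a) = (a - 3)*(a + 2)*(a^3 - 2*a^2 - 8*a) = a*(a - 3)*(a + 2)*(a^2 - 2*a - 8) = a*(a - 4)*(a - 3)*(a + 2)*(a + 2)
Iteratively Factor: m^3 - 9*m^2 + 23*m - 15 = (m - 1)*(m^2 - 8*m + 15) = (m - 5)*(m - 1)*(m - 3)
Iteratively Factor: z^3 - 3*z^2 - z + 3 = (z - 1)*(z^2 - 2*z - 3) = (z - 3)*(z - 1)*(z + 1)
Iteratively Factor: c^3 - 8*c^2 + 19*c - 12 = (c - 4)*(c^2 - 4*c + 3) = (c - 4)*(c - 1)*(c - 3)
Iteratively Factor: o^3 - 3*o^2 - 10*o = (o - 5)*(o^2 + 2*o) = (o - 5)*(o + 2)*(o)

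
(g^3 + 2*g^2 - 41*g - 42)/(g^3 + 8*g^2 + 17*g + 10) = (g^2 + g - 42)/(g^2 + 7*g + 10)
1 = 1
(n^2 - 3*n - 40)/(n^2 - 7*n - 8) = (n + 5)/(n + 1)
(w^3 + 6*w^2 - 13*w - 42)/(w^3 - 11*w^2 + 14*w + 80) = (w^2 + 4*w - 21)/(w^2 - 13*w + 40)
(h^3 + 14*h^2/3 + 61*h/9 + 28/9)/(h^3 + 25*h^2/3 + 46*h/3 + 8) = (h + 7/3)/(h + 6)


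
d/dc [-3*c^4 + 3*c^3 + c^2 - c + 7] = -12*c^3 + 9*c^2 + 2*c - 1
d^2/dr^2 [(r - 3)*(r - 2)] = 2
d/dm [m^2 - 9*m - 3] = 2*m - 9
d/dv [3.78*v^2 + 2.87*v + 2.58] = 7.56*v + 2.87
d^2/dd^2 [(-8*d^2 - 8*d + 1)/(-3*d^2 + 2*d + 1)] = 30*(8*d^3 + 3*d^2 + 6*d - 1)/(27*d^6 - 54*d^5 + 9*d^4 + 28*d^3 - 3*d^2 - 6*d - 1)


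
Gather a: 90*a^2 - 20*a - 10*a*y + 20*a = 90*a^2 - 10*a*y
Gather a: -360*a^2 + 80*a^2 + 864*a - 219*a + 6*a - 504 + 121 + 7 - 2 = -280*a^2 + 651*a - 378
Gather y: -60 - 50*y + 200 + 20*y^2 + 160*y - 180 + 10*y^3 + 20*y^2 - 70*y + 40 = 10*y^3 + 40*y^2 + 40*y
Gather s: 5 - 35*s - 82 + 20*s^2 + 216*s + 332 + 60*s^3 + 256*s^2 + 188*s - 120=60*s^3 + 276*s^2 + 369*s + 135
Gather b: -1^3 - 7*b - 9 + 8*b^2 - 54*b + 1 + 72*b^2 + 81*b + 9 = 80*b^2 + 20*b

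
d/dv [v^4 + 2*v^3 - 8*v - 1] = 4*v^3 + 6*v^2 - 8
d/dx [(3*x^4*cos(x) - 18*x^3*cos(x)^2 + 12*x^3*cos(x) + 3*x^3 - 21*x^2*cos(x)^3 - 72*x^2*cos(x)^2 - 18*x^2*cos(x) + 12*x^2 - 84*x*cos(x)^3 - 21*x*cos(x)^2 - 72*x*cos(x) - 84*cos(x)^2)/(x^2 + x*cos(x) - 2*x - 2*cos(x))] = (-6*x^4*sin(x) + 42*x^3*sin(2*x) + 12*sqrt(2)*x^3*cos(x + pi/4) + 90*x^2*sin(x) + 84*x^2*sin(2*x) - 12*x^2*cos(x) - 21*x^2*cos(2*x) - 15*x^2 + 84*x*sin(x) - 336*x*sin(2*x) - 96*x*cos(x) + 84*x*cos(2*x) + 60*x - 336*sin(x) + 252*cos(x) + 168*cos(2*x) + 120)/(2*x^2 - 8*x + 8)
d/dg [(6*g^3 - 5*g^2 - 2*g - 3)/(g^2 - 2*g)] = 6*(g^4 - 4*g^3 + 2*g^2 + g - 1)/(g^2*(g^2 - 4*g + 4))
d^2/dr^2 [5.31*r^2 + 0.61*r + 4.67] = 10.6200000000000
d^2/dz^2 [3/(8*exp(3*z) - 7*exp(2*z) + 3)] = 12*((7 - 18*exp(z))*(8*exp(3*z) - 7*exp(2*z) + 3) + 2*(12*exp(z) - 7)^2*exp(2*z))*exp(2*z)/(8*exp(3*z) - 7*exp(2*z) + 3)^3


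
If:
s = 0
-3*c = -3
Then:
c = 1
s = 0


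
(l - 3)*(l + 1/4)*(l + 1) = l^3 - 7*l^2/4 - 7*l/2 - 3/4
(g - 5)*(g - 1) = g^2 - 6*g + 5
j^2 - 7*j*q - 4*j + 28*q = (j - 4)*(j - 7*q)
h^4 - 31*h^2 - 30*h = h*(h - 6)*(h + 1)*(h + 5)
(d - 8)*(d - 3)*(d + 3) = d^3 - 8*d^2 - 9*d + 72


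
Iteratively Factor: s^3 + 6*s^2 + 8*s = (s)*(s^2 + 6*s + 8) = s*(s + 2)*(s + 4)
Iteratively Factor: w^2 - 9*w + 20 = (w - 4)*(w - 5)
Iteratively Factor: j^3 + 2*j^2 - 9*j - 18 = (j + 2)*(j^2 - 9) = (j - 3)*(j + 2)*(j + 3)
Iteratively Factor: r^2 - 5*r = (r - 5)*(r)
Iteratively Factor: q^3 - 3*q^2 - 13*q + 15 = (q - 5)*(q^2 + 2*q - 3) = (q - 5)*(q - 1)*(q + 3)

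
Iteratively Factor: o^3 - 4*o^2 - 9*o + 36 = (o - 3)*(o^2 - o - 12) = (o - 3)*(o + 3)*(o - 4)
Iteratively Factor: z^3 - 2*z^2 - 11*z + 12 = (z - 4)*(z^2 + 2*z - 3) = (z - 4)*(z - 1)*(z + 3)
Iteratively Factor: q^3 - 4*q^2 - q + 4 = (q - 1)*(q^2 - 3*q - 4) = (q - 4)*(q - 1)*(q + 1)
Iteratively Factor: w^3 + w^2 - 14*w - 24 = (w - 4)*(w^2 + 5*w + 6) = (w - 4)*(w + 3)*(w + 2)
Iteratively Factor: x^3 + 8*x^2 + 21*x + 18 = (x + 3)*(x^2 + 5*x + 6) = (x + 3)^2*(x + 2)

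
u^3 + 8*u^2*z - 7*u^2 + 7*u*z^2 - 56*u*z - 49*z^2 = (u - 7)*(u + z)*(u + 7*z)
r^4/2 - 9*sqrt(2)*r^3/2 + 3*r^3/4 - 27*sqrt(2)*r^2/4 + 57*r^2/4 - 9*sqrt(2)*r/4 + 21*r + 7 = (r/2 + 1/2)*(r + 1/2)*(r - 7*sqrt(2))*(r - 2*sqrt(2))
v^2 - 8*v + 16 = (v - 4)^2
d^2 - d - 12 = (d - 4)*(d + 3)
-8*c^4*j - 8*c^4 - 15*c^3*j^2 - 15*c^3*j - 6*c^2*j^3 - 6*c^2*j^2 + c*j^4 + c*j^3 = (-8*c + j)*(c + j)^2*(c*j + c)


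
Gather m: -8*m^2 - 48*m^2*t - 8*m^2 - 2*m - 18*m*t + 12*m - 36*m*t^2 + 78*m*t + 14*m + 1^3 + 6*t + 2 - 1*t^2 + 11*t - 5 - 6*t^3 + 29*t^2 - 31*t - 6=m^2*(-48*t - 16) + m*(-36*t^2 + 60*t + 24) - 6*t^3 + 28*t^2 - 14*t - 8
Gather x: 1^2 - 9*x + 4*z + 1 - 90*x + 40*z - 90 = -99*x + 44*z - 88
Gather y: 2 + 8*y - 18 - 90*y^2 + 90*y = -90*y^2 + 98*y - 16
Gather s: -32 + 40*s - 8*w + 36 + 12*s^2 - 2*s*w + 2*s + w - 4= 12*s^2 + s*(42 - 2*w) - 7*w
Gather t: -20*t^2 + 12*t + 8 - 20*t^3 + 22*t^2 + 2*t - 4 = -20*t^3 + 2*t^2 + 14*t + 4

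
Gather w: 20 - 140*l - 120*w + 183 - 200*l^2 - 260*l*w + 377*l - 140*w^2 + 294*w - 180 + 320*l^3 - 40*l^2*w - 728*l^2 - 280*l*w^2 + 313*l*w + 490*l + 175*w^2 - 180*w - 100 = 320*l^3 - 928*l^2 + 727*l + w^2*(35 - 280*l) + w*(-40*l^2 + 53*l - 6) - 77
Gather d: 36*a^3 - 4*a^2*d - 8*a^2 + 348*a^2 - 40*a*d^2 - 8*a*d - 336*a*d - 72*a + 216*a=36*a^3 + 340*a^2 - 40*a*d^2 + 144*a + d*(-4*a^2 - 344*a)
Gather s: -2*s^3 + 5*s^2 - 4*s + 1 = -2*s^3 + 5*s^2 - 4*s + 1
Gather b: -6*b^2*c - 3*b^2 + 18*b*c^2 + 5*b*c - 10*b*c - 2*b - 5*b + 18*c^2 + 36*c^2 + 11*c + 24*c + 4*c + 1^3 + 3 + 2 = b^2*(-6*c - 3) + b*(18*c^2 - 5*c - 7) + 54*c^2 + 39*c + 6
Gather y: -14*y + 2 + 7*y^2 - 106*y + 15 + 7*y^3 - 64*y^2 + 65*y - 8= 7*y^3 - 57*y^2 - 55*y + 9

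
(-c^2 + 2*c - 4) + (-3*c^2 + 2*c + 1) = -4*c^2 + 4*c - 3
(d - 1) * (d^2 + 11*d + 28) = d^3 + 10*d^2 + 17*d - 28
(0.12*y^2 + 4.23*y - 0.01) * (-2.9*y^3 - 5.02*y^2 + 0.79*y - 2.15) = -0.348*y^5 - 12.8694*y^4 - 21.1108*y^3 + 3.1339*y^2 - 9.1024*y + 0.0215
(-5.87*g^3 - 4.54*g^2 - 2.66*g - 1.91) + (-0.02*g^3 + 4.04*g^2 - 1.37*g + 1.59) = -5.89*g^3 - 0.5*g^2 - 4.03*g - 0.32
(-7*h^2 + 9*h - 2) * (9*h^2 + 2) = -63*h^4 + 81*h^3 - 32*h^2 + 18*h - 4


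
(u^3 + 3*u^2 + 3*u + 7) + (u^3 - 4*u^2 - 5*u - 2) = 2*u^3 - u^2 - 2*u + 5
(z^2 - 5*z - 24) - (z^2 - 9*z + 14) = 4*z - 38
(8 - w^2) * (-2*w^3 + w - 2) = 2*w^5 - 17*w^3 + 2*w^2 + 8*w - 16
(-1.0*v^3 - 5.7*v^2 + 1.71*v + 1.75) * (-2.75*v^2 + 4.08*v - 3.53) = 2.75*v^5 + 11.595*v^4 - 24.4285*v^3 + 22.2853*v^2 + 1.1037*v - 6.1775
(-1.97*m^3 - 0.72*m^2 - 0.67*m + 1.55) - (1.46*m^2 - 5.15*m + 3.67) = -1.97*m^3 - 2.18*m^2 + 4.48*m - 2.12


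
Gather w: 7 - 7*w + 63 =70 - 7*w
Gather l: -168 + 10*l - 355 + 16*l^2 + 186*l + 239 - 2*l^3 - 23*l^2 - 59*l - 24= -2*l^3 - 7*l^2 + 137*l - 308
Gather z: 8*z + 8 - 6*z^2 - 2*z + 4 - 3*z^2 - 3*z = -9*z^2 + 3*z + 12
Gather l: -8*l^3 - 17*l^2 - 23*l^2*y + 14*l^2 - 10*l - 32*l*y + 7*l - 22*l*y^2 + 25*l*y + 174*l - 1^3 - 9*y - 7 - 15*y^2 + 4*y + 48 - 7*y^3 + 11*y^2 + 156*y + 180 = -8*l^3 + l^2*(-23*y - 3) + l*(-22*y^2 - 7*y + 171) - 7*y^3 - 4*y^2 + 151*y + 220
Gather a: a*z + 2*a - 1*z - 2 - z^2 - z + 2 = a*(z + 2) - z^2 - 2*z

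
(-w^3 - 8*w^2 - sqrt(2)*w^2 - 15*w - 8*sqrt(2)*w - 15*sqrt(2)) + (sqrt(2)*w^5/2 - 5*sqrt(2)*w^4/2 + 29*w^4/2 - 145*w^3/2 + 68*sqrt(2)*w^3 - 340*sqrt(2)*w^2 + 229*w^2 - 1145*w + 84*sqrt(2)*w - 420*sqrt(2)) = sqrt(2)*w^5/2 - 5*sqrt(2)*w^4/2 + 29*w^4/2 - 147*w^3/2 + 68*sqrt(2)*w^3 - 341*sqrt(2)*w^2 + 221*w^2 - 1160*w + 76*sqrt(2)*w - 435*sqrt(2)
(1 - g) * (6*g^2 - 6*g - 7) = -6*g^3 + 12*g^2 + g - 7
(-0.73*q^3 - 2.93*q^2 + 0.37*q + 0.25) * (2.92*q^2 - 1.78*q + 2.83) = -2.1316*q^5 - 7.2562*q^4 + 4.2299*q^3 - 8.2205*q^2 + 0.6021*q + 0.7075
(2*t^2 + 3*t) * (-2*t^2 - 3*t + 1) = -4*t^4 - 12*t^3 - 7*t^2 + 3*t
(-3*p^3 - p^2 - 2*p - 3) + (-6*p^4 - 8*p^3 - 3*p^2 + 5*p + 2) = -6*p^4 - 11*p^3 - 4*p^2 + 3*p - 1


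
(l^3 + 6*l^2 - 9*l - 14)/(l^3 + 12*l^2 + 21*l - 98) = (l + 1)/(l + 7)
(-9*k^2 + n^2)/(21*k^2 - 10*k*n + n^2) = (-3*k - n)/(7*k - n)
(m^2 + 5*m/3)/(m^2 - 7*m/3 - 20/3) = m/(m - 4)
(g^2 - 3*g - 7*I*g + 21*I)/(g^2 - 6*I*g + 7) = (g - 3)/(g + I)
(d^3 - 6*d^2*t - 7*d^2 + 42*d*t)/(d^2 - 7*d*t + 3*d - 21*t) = d*(d^2 - 6*d*t - 7*d + 42*t)/(d^2 - 7*d*t + 3*d - 21*t)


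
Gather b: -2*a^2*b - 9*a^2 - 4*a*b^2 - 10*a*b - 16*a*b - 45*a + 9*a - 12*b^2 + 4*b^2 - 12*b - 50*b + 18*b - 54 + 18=-9*a^2 - 36*a + b^2*(-4*a - 8) + b*(-2*a^2 - 26*a - 44) - 36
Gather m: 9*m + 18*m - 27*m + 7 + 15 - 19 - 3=0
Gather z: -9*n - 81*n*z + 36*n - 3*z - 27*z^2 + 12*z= 27*n - 27*z^2 + z*(9 - 81*n)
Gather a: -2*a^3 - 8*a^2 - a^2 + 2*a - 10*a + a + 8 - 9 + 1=-2*a^3 - 9*a^2 - 7*a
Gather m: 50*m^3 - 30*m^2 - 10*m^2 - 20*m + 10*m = 50*m^3 - 40*m^2 - 10*m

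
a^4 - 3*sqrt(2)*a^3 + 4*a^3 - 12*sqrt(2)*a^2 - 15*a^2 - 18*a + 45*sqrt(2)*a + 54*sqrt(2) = (a - 3)*(a + 1)*(a + 6)*(a - 3*sqrt(2))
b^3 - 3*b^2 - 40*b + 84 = (b - 7)*(b - 2)*(b + 6)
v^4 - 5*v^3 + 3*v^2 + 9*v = v*(v - 3)^2*(v + 1)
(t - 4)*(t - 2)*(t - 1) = t^3 - 7*t^2 + 14*t - 8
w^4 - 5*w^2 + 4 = (w - 2)*(w - 1)*(w + 1)*(w + 2)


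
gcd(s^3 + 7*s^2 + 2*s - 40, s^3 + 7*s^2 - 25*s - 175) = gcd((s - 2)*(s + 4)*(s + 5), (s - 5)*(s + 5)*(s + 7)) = s + 5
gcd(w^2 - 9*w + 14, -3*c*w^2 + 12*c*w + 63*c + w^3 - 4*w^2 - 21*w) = w - 7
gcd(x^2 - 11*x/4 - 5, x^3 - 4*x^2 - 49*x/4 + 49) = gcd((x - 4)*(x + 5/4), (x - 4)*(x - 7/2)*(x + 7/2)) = x - 4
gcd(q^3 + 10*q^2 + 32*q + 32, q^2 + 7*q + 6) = 1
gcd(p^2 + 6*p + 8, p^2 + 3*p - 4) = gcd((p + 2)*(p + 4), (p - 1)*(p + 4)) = p + 4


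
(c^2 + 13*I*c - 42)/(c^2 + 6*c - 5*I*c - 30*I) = (c^2 + 13*I*c - 42)/(c^2 + c*(6 - 5*I) - 30*I)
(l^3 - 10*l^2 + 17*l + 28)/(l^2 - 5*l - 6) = (l^2 - 11*l + 28)/(l - 6)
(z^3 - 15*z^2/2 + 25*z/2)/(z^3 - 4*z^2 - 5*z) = (z - 5/2)/(z + 1)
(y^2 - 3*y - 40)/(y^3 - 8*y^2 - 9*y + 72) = (y + 5)/(y^2 - 9)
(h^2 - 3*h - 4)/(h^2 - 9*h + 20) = (h + 1)/(h - 5)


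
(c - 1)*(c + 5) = c^2 + 4*c - 5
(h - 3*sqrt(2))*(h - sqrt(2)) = h^2 - 4*sqrt(2)*h + 6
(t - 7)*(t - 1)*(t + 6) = t^3 - 2*t^2 - 41*t + 42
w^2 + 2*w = w*(w + 2)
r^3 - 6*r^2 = r^2*(r - 6)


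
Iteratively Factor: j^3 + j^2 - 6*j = (j)*(j^2 + j - 6) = j*(j - 2)*(j + 3)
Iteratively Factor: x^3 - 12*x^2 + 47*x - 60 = (x - 5)*(x^2 - 7*x + 12) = (x - 5)*(x - 3)*(x - 4)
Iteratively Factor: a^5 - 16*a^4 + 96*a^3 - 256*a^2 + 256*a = (a - 4)*(a^4 - 12*a^3 + 48*a^2 - 64*a) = (a - 4)^2*(a^3 - 8*a^2 + 16*a) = (a - 4)^3*(a^2 - 4*a) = (a - 4)^4*(a)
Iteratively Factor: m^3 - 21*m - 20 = (m - 5)*(m^2 + 5*m + 4) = (m - 5)*(m + 1)*(m + 4)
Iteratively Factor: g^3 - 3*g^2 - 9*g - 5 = (g + 1)*(g^2 - 4*g - 5) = (g + 1)^2*(g - 5)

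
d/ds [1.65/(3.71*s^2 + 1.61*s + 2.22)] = (-12.243*s - 2.6565)/(3.71*s^2 + 1.61*s + 2.22)^2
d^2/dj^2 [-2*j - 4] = 0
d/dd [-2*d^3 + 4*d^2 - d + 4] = -6*d^2 + 8*d - 1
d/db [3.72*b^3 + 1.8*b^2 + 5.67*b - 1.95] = 11.16*b^2 + 3.6*b + 5.67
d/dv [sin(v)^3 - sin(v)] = (3*sin(v)^2 - 1)*cos(v)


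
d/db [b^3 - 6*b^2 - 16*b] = 3*b^2 - 12*b - 16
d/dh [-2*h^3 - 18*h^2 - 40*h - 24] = -6*h^2 - 36*h - 40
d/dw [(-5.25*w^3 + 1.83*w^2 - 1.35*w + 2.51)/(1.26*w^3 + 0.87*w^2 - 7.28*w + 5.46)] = (3.5527136788005e-15*w^5 - 6.8733*w^4 + 79.842*w^3 - 107.6307*w^2 + 15.6162*w + 10.9018)/(1.5876*w^6 + 2.1924*w^5 - 17.5887*w^4 + 1.092*w^3 + 62.4988*w^2 - 79.4976*w + 29.8116)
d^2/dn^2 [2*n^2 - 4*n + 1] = 4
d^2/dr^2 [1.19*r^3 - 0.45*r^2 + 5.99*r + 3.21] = 7.14*r - 0.9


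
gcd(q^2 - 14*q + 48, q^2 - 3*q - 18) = q - 6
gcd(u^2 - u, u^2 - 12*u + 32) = 1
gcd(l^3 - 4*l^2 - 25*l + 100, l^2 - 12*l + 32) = l - 4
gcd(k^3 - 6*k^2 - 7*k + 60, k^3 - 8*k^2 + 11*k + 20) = k^2 - 9*k + 20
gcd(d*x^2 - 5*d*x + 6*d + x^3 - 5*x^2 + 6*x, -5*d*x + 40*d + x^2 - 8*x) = 1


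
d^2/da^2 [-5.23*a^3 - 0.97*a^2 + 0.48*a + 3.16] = -31.38*a - 1.94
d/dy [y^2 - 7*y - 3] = 2*y - 7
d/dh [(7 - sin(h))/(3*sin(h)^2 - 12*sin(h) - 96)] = (sin(h)^2 - 14*sin(h) + 60)*cos(h)/(3*(sin(h) - 8)^2*(sin(h) + 4)^2)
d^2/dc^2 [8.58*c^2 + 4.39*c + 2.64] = 17.1600000000000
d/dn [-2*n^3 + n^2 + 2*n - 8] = -6*n^2 + 2*n + 2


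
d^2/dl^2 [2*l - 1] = 0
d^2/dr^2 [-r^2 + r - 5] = -2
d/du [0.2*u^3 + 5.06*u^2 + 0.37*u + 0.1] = 0.6*u^2 + 10.12*u + 0.37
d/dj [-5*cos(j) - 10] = 5*sin(j)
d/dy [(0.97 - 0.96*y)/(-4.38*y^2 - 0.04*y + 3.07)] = (-4.2048*y^2 + 8.4972*y - 2.9084)/(19.1844*y^4 + 0.3504*y^3 - 26.8916*y^2 - 0.2456*y + 9.4249)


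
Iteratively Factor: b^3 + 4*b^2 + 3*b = (b)*(b^2 + 4*b + 3) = b*(b + 1)*(b + 3)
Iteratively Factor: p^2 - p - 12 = (p + 3)*(p - 4)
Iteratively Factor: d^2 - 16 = (d + 4)*(d - 4)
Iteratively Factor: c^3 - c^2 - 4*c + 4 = (c + 2)*(c^2 - 3*c + 2) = (c - 2)*(c + 2)*(c - 1)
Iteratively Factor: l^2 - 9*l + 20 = (l - 5)*(l - 4)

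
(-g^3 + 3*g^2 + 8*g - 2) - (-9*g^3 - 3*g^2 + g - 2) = 8*g^3 + 6*g^2 + 7*g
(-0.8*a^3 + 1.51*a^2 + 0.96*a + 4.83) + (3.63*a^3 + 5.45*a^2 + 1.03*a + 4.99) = 2.83*a^3 + 6.96*a^2 + 1.99*a + 9.82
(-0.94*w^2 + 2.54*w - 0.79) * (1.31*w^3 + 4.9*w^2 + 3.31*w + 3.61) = -1.2314*w^5 - 1.2786*w^4 + 8.2997*w^3 + 1.143*w^2 + 6.5545*w - 2.8519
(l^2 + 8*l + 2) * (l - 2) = l^3 + 6*l^2 - 14*l - 4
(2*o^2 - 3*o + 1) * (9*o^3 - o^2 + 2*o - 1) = 18*o^5 - 29*o^4 + 16*o^3 - 9*o^2 + 5*o - 1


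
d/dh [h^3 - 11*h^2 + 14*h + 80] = 3*h^2 - 22*h + 14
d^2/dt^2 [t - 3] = 0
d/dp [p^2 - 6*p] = 2*p - 6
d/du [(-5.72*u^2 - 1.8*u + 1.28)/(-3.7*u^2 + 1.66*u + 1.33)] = (-16.1552*u^2 - 5.7432*u - 4.5188)/(13.69*u^4 - 12.284*u^3 - 7.0864*u^2 + 4.4156*u + 1.7689)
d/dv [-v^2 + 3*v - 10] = 3 - 2*v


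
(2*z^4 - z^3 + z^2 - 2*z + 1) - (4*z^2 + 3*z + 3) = 2*z^4 - z^3 - 3*z^2 - 5*z - 2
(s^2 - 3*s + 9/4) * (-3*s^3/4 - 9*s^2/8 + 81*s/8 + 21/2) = -3*s^5/4 + 9*s^4/8 + 189*s^3/16 - 717*s^2/32 - 279*s/32 + 189/8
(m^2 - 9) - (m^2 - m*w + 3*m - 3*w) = m*w - 3*m + 3*w - 9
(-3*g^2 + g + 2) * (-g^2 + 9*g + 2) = 3*g^4 - 28*g^3 + g^2 + 20*g + 4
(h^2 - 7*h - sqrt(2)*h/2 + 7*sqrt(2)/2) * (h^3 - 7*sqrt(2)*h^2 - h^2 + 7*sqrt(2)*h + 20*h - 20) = h^5 - 15*sqrt(2)*h^4/2 - 8*h^4 + 34*h^3 + 60*sqrt(2)*h^3 - 216*h^2 - 125*sqrt(2)*h^2/2 + 80*sqrt(2)*h + 189*h - 70*sqrt(2)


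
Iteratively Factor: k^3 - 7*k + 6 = (k + 3)*(k^2 - 3*k + 2) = (k - 2)*(k + 3)*(k - 1)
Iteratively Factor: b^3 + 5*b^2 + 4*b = (b)*(b^2 + 5*b + 4) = b*(b + 4)*(b + 1)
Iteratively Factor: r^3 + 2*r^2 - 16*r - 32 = (r + 4)*(r^2 - 2*r - 8) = (r - 4)*(r + 4)*(r + 2)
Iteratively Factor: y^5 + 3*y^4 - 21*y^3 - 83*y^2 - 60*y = (y - 5)*(y^4 + 8*y^3 + 19*y^2 + 12*y) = (y - 5)*(y + 4)*(y^3 + 4*y^2 + 3*y) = y*(y - 5)*(y + 4)*(y^2 + 4*y + 3) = y*(y - 5)*(y + 3)*(y + 4)*(y + 1)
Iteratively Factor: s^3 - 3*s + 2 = (s - 1)*(s^2 + s - 2) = (s - 1)*(s + 2)*(s - 1)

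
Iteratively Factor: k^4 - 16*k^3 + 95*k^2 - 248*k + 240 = (k - 5)*(k^3 - 11*k^2 + 40*k - 48) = (k - 5)*(k - 3)*(k^2 - 8*k + 16) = (k - 5)*(k - 4)*(k - 3)*(k - 4)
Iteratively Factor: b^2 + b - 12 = (b - 3)*(b + 4)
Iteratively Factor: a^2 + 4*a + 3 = (a + 3)*(a + 1)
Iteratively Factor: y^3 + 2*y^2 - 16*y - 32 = (y - 4)*(y^2 + 6*y + 8) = (y - 4)*(y + 2)*(y + 4)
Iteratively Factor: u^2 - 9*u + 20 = (u - 5)*(u - 4)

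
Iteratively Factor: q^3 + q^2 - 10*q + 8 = (q - 2)*(q^2 + 3*q - 4) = (q - 2)*(q - 1)*(q + 4)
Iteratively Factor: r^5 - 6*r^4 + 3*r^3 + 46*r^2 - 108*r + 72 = (r - 2)*(r^4 - 4*r^3 - 5*r^2 + 36*r - 36) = (r - 2)^2*(r^3 - 2*r^2 - 9*r + 18) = (r - 2)^2*(r + 3)*(r^2 - 5*r + 6) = (r - 2)^3*(r + 3)*(r - 3)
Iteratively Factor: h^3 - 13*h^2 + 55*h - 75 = (h - 5)*(h^2 - 8*h + 15) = (h - 5)^2*(h - 3)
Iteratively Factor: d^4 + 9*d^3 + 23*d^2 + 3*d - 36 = (d + 4)*(d^3 + 5*d^2 + 3*d - 9) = (d - 1)*(d + 4)*(d^2 + 6*d + 9) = (d - 1)*(d + 3)*(d + 4)*(d + 3)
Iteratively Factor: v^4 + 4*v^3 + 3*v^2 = (v)*(v^3 + 4*v^2 + 3*v) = v*(v + 3)*(v^2 + v) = v*(v + 1)*(v + 3)*(v)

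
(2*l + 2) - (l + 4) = l - 2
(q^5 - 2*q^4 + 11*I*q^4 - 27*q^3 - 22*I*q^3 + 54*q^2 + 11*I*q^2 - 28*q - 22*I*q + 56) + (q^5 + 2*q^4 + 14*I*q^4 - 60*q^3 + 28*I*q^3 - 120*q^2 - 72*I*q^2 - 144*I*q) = 2*q^5 + 25*I*q^4 - 87*q^3 + 6*I*q^3 - 66*q^2 - 61*I*q^2 - 28*q - 166*I*q + 56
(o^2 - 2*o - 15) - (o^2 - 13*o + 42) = 11*o - 57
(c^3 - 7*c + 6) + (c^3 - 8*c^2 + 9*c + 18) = 2*c^3 - 8*c^2 + 2*c + 24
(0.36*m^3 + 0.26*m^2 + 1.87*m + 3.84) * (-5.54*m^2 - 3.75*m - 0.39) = -1.9944*m^5 - 2.7904*m^4 - 11.4752*m^3 - 28.3875*m^2 - 15.1293*m - 1.4976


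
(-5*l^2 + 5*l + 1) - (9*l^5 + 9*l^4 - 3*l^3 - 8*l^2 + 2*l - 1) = -9*l^5 - 9*l^4 + 3*l^3 + 3*l^2 + 3*l + 2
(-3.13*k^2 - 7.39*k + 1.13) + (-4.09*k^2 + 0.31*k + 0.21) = -7.22*k^2 - 7.08*k + 1.34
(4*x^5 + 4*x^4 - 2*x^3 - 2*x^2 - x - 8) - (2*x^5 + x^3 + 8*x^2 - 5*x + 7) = 2*x^5 + 4*x^4 - 3*x^3 - 10*x^2 + 4*x - 15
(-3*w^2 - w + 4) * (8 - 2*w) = 6*w^3 - 22*w^2 - 16*w + 32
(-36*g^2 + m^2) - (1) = -36*g^2 + m^2 - 1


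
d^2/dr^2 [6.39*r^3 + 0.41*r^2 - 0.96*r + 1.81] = 38.34*r + 0.82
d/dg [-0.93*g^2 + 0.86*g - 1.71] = 0.86 - 1.86*g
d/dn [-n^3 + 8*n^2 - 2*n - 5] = -3*n^2 + 16*n - 2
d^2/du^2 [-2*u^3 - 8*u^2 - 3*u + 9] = -12*u - 16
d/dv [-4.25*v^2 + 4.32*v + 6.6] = 4.32 - 8.5*v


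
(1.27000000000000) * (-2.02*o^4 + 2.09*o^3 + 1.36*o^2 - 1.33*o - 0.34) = -2.5654*o^4 + 2.6543*o^3 + 1.7272*o^2 - 1.6891*o - 0.4318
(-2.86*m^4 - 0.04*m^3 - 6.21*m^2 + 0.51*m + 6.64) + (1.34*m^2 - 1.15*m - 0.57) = -2.86*m^4 - 0.04*m^3 - 4.87*m^2 - 0.64*m + 6.07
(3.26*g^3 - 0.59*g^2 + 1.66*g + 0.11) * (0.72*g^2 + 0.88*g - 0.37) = 2.3472*g^5 + 2.444*g^4 - 0.5302*g^3 + 1.7583*g^2 - 0.5174*g - 0.0407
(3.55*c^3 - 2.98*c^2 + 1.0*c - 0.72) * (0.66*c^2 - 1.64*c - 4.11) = 2.343*c^5 - 7.7888*c^4 - 9.0433*c^3 + 10.1326*c^2 - 2.9292*c + 2.9592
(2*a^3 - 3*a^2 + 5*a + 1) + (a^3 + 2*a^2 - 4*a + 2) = 3*a^3 - a^2 + a + 3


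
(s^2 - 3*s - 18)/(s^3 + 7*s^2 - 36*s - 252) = (s + 3)/(s^2 + 13*s + 42)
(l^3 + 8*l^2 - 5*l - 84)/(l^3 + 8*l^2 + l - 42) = (l^2 + l - 12)/(l^2 + l - 6)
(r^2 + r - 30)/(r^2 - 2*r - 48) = (r - 5)/(r - 8)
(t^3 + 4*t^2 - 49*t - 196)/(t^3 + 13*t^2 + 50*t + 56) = (t - 7)/(t + 2)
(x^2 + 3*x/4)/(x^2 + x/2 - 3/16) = 4*x/(4*x - 1)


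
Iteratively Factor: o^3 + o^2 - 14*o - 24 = (o + 3)*(o^2 - 2*o - 8) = (o + 2)*(o + 3)*(o - 4)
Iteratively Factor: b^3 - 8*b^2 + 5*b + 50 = (b - 5)*(b^2 - 3*b - 10) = (b - 5)*(b + 2)*(b - 5)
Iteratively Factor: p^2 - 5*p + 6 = (p - 3)*(p - 2)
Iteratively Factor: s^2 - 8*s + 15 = (s - 5)*(s - 3)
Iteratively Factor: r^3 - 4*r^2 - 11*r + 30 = (r - 2)*(r^2 - 2*r - 15) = (r - 2)*(r + 3)*(r - 5)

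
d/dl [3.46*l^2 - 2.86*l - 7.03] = 6.92*l - 2.86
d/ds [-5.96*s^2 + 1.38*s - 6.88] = 1.38 - 11.92*s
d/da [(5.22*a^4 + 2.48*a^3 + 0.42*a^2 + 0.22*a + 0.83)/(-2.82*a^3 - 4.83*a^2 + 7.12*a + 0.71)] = (-14.7204*a^6 - 50.4252*a^5 + 100.7052*a^4 + 51.3808*a^3 + 16.3572*a^2 + 8.6142*a - 5.7534)/(7.9524*a^6 + 27.2412*a^5 - 16.8279*a^4 - 72.7836*a^3 + 43.8358*a^2 + 10.1104*a + 0.5041)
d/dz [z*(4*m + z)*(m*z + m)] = m*(8*m*z + 4*m + 3*z^2 + 2*z)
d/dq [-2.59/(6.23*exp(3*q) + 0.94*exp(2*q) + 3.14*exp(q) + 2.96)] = (48.4071*exp(2*q) + 4.8692*exp(q) + 8.1326)*exp(q)/(6.23*exp(3*q) + 0.94*exp(2*q) + 3.14*exp(q) + 2.96)^2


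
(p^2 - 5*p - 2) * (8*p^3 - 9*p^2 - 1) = 8*p^5 - 49*p^4 + 29*p^3 + 17*p^2 + 5*p + 2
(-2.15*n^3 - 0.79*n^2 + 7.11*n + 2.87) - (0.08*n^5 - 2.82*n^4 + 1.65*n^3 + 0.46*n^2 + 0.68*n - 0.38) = -0.08*n^5 + 2.82*n^4 - 3.8*n^3 - 1.25*n^2 + 6.43*n + 3.25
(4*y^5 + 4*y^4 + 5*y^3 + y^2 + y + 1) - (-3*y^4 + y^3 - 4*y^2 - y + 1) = 4*y^5 + 7*y^4 + 4*y^3 + 5*y^2 + 2*y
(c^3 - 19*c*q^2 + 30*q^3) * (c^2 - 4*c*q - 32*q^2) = c^5 - 4*c^4*q - 51*c^3*q^2 + 106*c^2*q^3 + 488*c*q^4 - 960*q^5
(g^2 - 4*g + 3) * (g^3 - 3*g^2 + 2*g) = g^5 - 7*g^4 + 17*g^3 - 17*g^2 + 6*g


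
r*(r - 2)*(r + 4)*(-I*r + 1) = -I*r^4 + r^3 - 2*I*r^3 + 2*r^2 + 8*I*r^2 - 8*r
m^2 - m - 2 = (m - 2)*(m + 1)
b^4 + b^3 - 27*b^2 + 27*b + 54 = (b - 3)^2*(b + 1)*(b + 6)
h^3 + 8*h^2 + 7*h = h*(h + 1)*(h + 7)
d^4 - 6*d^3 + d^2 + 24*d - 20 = (d - 5)*(d - 2)*(d - 1)*(d + 2)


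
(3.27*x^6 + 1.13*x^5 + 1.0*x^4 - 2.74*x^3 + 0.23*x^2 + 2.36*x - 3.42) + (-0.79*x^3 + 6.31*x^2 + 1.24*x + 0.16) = 3.27*x^6 + 1.13*x^5 + 1.0*x^4 - 3.53*x^3 + 6.54*x^2 + 3.6*x - 3.26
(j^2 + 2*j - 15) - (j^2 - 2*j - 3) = 4*j - 12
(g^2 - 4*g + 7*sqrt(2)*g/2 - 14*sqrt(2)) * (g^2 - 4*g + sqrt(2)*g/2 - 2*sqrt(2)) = g^4 - 8*g^3 + 4*sqrt(2)*g^3 - 32*sqrt(2)*g^2 + 39*g^2/2 - 28*g + 64*sqrt(2)*g + 56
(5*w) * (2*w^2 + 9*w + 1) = 10*w^3 + 45*w^2 + 5*w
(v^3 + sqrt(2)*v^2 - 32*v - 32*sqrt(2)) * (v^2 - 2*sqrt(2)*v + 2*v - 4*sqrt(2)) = v^5 - sqrt(2)*v^4 + 2*v^4 - 36*v^3 - 2*sqrt(2)*v^3 - 72*v^2 + 32*sqrt(2)*v^2 + 64*sqrt(2)*v + 128*v + 256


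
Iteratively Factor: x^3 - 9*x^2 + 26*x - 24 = (x - 3)*(x^2 - 6*x + 8) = (x - 4)*(x - 3)*(x - 2)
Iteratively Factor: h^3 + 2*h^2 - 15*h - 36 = (h + 3)*(h^2 - h - 12) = (h + 3)^2*(h - 4)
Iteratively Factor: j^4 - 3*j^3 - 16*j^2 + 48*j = (j - 4)*(j^3 + j^2 - 12*j) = j*(j - 4)*(j^2 + j - 12) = j*(j - 4)*(j - 3)*(j + 4)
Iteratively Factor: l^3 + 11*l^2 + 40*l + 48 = (l + 3)*(l^2 + 8*l + 16) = (l + 3)*(l + 4)*(l + 4)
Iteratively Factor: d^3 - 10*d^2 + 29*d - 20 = (d - 4)*(d^2 - 6*d + 5) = (d - 4)*(d - 1)*(d - 5)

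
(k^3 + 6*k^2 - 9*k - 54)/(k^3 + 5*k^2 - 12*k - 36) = (k + 3)/(k + 2)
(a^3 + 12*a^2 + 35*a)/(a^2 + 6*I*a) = (a^2 + 12*a + 35)/(a + 6*I)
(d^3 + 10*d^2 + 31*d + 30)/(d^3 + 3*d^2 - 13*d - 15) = (d^2 + 5*d + 6)/(d^2 - 2*d - 3)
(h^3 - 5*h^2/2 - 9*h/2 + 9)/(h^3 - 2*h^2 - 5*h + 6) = (h - 3/2)/(h - 1)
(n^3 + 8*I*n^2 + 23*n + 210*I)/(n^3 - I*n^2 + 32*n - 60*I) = (n + 7*I)/(n - 2*I)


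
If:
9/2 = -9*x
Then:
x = -1/2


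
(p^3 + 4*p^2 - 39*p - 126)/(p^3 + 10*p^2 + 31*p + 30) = (p^2 + p - 42)/(p^2 + 7*p + 10)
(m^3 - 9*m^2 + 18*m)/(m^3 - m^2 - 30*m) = (m - 3)/(m + 5)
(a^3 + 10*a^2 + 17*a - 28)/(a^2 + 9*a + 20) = (a^2 + 6*a - 7)/(a + 5)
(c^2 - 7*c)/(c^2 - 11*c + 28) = c/(c - 4)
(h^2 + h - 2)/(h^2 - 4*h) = (h^2 + h - 2)/(h*(h - 4))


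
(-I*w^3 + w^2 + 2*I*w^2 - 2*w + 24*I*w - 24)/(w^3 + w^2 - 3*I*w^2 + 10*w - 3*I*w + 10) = (-I*w^3 + w^2*(1 + 2*I) + w*(-2 + 24*I) - 24)/(w^3 + w^2*(1 - 3*I) + w*(10 - 3*I) + 10)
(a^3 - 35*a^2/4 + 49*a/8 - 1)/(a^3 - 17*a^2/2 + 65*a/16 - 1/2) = 2*(2*a - 1)/(4*a - 1)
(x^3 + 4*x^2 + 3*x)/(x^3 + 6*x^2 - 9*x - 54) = x*(x + 1)/(x^2 + 3*x - 18)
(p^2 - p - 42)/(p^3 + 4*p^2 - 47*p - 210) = 1/(p + 5)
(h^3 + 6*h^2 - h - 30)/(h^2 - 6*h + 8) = (h^2 + 8*h + 15)/(h - 4)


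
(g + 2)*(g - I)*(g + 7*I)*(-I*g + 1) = -I*g^4 + 7*g^3 - 2*I*g^3 + 14*g^2 - I*g^2 + 7*g - 2*I*g + 14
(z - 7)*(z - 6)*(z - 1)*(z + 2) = z^4 - 12*z^3 + 27*z^2 + 68*z - 84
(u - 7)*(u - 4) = u^2 - 11*u + 28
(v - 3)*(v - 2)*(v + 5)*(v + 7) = v^4 + 7*v^3 - 19*v^2 - 103*v + 210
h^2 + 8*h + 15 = (h + 3)*(h + 5)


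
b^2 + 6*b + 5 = (b + 1)*(b + 5)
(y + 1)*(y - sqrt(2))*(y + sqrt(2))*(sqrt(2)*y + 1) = sqrt(2)*y^4 + y^3 + sqrt(2)*y^3 - 2*sqrt(2)*y^2 + y^2 - 2*sqrt(2)*y - 2*y - 2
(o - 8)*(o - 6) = o^2 - 14*o + 48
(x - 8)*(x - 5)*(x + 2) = x^3 - 11*x^2 + 14*x + 80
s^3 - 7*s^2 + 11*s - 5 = (s - 5)*(s - 1)^2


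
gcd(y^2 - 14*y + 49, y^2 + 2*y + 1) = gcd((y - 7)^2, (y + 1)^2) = 1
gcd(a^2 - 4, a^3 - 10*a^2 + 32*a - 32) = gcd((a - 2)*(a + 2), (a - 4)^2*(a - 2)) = a - 2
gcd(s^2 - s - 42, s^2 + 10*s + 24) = s + 6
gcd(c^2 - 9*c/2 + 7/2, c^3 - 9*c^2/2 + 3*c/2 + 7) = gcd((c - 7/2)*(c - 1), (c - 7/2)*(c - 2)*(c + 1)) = c - 7/2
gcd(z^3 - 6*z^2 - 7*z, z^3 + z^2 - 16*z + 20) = 1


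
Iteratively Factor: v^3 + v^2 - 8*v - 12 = (v + 2)*(v^2 - v - 6) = (v + 2)^2*(v - 3)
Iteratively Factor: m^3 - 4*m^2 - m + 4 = (m - 4)*(m^2 - 1) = (m - 4)*(m + 1)*(m - 1)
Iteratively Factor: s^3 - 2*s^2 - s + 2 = (s + 1)*(s^2 - 3*s + 2) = (s - 2)*(s + 1)*(s - 1)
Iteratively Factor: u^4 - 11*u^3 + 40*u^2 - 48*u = (u - 4)*(u^3 - 7*u^2 + 12*u) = u*(u - 4)*(u^2 - 7*u + 12) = u*(u - 4)^2*(u - 3)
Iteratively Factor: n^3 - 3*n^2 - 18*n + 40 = (n - 5)*(n^2 + 2*n - 8) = (n - 5)*(n + 4)*(n - 2)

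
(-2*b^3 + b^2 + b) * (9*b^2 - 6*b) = -18*b^5 + 21*b^4 + 3*b^3 - 6*b^2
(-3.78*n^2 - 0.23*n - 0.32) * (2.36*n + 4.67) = -8.9208*n^3 - 18.1954*n^2 - 1.8293*n - 1.4944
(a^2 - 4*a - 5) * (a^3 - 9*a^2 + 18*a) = a^5 - 13*a^4 + 49*a^3 - 27*a^2 - 90*a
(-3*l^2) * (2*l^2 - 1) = -6*l^4 + 3*l^2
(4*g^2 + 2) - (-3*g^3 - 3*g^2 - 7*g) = 3*g^3 + 7*g^2 + 7*g + 2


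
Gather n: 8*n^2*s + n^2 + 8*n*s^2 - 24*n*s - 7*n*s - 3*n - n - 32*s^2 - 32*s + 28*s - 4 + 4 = n^2*(8*s + 1) + n*(8*s^2 - 31*s - 4) - 32*s^2 - 4*s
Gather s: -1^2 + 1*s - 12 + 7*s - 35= 8*s - 48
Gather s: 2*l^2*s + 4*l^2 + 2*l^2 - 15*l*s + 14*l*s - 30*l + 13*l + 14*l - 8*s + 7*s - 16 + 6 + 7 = 6*l^2 - 3*l + s*(2*l^2 - l - 1) - 3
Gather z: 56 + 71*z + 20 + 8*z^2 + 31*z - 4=8*z^2 + 102*z + 72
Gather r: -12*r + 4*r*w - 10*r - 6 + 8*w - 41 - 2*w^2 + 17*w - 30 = r*(4*w - 22) - 2*w^2 + 25*w - 77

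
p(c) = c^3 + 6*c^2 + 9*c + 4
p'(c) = 3*c^2 + 12*c + 9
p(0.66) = 12.84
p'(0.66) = 18.23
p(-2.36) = 3.03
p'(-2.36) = -2.61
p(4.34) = 237.82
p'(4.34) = 117.59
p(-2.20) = 2.59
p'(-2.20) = -2.88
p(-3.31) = 3.68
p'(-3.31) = 2.15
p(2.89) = 104.26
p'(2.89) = 68.74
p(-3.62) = 2.61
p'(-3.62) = 4.87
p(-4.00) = 0.00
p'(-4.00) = 9.00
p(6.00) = 490.00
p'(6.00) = 189.00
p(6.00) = 490.00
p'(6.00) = 189.00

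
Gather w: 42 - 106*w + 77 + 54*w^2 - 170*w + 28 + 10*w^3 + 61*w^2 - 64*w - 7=10*w^3 + 115*w^2 - 340*w + 140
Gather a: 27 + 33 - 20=40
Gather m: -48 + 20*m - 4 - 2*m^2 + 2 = -2*m^2 + 20*m - 50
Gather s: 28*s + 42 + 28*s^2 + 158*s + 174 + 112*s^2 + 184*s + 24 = 140*s^2 + 370*s + 240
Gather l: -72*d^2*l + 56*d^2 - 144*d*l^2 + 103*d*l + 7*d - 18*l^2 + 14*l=56*d^2 + 7*d + l^2*(-144*d - 18) + l*(-72*d^2 + 103*d + 14)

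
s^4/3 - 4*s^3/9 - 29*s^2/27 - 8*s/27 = s*(s/3 + 1/3)*(s - 8/3)*(s + 1/3)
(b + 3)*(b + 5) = b^2 + 8*b + 15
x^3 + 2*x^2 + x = x*(x + 1)^2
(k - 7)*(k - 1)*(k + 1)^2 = k^4 - 6*k^3 - 8*k^2 + 6*k + 7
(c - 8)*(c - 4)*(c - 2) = c^3 - 14*c^2 + 56*c - 64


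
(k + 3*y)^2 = k^2 + 6*k*y + 9*y^2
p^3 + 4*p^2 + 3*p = p*(p + 1)*(p + 3)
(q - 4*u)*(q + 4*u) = q^2 - 16*u^2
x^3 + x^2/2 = x^2*(x + 1/2)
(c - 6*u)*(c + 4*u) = c^2 - 2*c*u - 24*u^2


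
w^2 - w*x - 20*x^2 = (w - 5*x)*(w + 4*x)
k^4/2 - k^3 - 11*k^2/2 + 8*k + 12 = (k/2 + sqrt(2))*(k - 3)*(k + 1)*(k - 2*sqrt(2))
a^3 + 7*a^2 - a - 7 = (a - 1)*(a + 1)*(a + 7)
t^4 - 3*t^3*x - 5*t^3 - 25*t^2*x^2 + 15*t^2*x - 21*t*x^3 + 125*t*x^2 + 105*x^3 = (t - 5)*(t - 7*x)*(t + x)*(t + 3*x)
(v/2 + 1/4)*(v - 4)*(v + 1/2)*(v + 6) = v^4/2 + 3*v^3/2 - 87*v^2/8 - 47*v/4 - 3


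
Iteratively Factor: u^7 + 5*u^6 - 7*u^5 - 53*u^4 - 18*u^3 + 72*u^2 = (u - 1)*(u^6 + 6*u^5 - u^4 - 54*u^3 - 72*u^2) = (u - 1)*(u + 4)*(u^5 + 2*u^4 - 9*u^3 - 18*u^2) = u*(u - 1)*(u + 4)*(u^4 + 2*u^3 - 9*u^2 - 18*u) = u*(u - 1)*(u + 3)*(u + 4)*(u^3 - u^2 - 6*u) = u^2*(u - 1)*(u + 3)*(u + 4)*(u^2 - u - 6) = u^2*(u - 1)*(u + 2)*(u + 3)*(u + 4)*(u - 3)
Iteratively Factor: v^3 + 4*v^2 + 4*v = (v + 2)*(v^2 + 2*v) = v*(v + 2)*(v + 2)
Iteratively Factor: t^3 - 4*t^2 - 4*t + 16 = (t - 2)*(t^2 - 2*t - 8) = (t - 2)*(t + 2)*(t - 4)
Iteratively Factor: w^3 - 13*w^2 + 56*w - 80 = (w - 4)*(w^2 - 9*w + 20) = (w - 4)^2*(w - 5)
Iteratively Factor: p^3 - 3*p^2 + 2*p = (p - 2)*(p^2 - p) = p*(p - 2)*(p - 1)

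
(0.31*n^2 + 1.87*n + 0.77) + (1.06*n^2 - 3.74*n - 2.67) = 1.37*n^2 - 1.87*n - 1.9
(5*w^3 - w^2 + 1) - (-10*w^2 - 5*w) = 5*w^3 + 9*w^2 + 5*w + 1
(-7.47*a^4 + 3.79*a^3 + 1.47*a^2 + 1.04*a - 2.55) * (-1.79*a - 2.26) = 13.3713*a^5 + 10.0981*a^4 - 11.1967*a^3 - 5.1838*a^2 + 2.2141*a + 5.763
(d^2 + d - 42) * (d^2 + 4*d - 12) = d^4 + 5*d^3 - 50*d^2 - 180*d + 504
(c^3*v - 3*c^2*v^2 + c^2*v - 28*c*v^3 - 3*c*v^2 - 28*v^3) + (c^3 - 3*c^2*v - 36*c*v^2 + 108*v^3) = c^3*v + c^3 - 3*c^2*v^2 - 2*c^2*v - 28*c*v^3 - 39*c*v^2 + 80*v^3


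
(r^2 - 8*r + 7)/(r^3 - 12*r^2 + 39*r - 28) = 1/(r - 4)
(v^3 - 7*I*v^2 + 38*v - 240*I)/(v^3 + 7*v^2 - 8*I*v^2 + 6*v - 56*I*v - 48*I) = (v^2 + I*v + 30)/(v^2 + 7*v + 6)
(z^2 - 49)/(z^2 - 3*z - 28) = (z + 7)/(z + 4)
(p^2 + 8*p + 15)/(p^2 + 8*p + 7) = (p^2 + 8*p + 15)/(p^2 + 8*p + 7)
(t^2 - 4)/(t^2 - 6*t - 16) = (t - 2)/(t - 8)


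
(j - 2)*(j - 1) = j^2 - 3*j + 2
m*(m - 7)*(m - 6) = m^3 - 13*m^2 + 42*m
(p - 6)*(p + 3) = p^2 - 3*p - 18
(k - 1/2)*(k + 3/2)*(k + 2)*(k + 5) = k^4 + 8*k^3 + 65*k^2/4 + 19*k/4 - 15/2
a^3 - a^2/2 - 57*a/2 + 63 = (a - 7/2)*(a - 3)*(a + 6)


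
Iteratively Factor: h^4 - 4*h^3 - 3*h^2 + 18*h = (h + 2)*(h^3 - 6*h^2 + 9*h) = (h - 3)*(h + 2)*(h^2 - 3*h) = h*(h - 3)*(h + 2)*(h - 3)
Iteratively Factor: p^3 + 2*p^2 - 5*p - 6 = (p + 1)*(p^2 + p - 6) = (p + 1)*(p + 3)*(p - 2)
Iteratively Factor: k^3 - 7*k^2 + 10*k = (k - 5)*(k^2 - 2*k) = (k - 5)*(k - 2)*(k)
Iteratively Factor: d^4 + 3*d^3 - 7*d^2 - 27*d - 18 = (d + 1)*(d^3 + 2*d^2 - 9*d - 18) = (d + 1)*(d + 2)*(d^2 - 9) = (d - 3)*(d + 1)*(d + 2)*(d + 3)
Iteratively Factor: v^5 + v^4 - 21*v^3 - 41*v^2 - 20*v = (v - 5)*(v^4 + 6*v^3 + 9*v^2 + 4*v) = (v - 5)*(v + 1)*(v^3 + 5*v^2 + 4*v) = (v - 5)*(v + 1)*(v + 4)*(v^2 + v) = (v - 5)*(v + 1)^2*(v + 4)*(v)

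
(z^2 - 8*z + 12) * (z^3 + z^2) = z^5 - 7*z^4 + 4*z^3 + 12*z^2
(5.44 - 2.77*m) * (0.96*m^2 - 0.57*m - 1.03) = -2.6592*m^3 + 6.8013*m^2 - 0.2477*m - 5.6032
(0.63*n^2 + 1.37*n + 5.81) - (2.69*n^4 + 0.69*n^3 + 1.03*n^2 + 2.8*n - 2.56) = -2.69*n^4 - 0.69*n^3 - 0.4*n^2 - 1.43*n + 8.37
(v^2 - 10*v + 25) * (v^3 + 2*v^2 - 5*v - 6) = v^5 - 8*v^4 + 94*v^2 - 65*v - 150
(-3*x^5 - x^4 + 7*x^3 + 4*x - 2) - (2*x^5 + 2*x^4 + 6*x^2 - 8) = -5*x^5 - 3*x^4 + 7*x^3 - 6*x^2 + 4*x + 6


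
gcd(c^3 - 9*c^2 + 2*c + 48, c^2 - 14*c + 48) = c - 8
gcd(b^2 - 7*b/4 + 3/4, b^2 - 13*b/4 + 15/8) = b - 3/4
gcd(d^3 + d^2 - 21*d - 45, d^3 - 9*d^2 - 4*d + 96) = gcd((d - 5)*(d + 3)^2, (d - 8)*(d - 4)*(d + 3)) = d + 3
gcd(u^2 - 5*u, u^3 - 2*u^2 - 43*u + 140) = u - 5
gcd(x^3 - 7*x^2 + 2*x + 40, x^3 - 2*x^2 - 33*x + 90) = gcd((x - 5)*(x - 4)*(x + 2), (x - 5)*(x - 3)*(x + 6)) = x - 5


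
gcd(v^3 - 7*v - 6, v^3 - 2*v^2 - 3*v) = v^2 - 2*v - 3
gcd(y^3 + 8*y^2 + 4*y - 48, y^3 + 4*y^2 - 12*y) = y^2 + 4*y - 12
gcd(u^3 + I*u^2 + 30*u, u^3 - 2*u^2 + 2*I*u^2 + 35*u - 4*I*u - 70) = u - 5*I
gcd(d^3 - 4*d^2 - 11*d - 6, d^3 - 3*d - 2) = d^2 + 2*d + 1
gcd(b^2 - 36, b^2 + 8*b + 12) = b + 6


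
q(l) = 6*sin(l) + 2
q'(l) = 6*cos(l)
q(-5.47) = 6.36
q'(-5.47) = 4.12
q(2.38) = 6.14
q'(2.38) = -4.34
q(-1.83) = -3.80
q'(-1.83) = -1.54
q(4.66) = -3.99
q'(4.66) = -0.31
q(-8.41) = -3.10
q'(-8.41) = -3.17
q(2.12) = 7.12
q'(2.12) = -3.13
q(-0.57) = -1.24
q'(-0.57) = 5.05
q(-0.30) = 0.23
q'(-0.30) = 5.73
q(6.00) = 0.32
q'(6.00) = 5.76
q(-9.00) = -0.47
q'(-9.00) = -5.47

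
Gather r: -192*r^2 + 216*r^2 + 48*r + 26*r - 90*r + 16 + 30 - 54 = 24*r^2 - 16*r - 8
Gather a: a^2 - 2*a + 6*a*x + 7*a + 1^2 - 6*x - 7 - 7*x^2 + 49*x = a^2 + a*(6*x + 5) - 7*x^2 + 43*x - 6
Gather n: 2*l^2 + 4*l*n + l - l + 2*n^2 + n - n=2*l^2 + 4*l*n + 2*n^2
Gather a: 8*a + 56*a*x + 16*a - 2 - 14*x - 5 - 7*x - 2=a*(56*x + 24) - 21*x - 9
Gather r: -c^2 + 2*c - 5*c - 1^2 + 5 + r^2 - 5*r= -c^2 - 3*c + r^2 - 5*r + 4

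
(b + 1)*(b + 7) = b^2 + 8*b + 7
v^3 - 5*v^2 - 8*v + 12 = (v - 6)*(v - 1)*(v + 2)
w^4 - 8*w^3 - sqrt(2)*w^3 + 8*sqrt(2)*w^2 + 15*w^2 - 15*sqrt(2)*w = w*(w - 5)*(w - 3)*(w - sqrt(2))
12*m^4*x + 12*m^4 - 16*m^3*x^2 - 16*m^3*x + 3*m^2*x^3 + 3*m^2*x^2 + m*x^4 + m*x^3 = (-2*m + x)*(-m + x)*(6*m + x)*(m*x + m)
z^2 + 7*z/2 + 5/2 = (z + 1)*(z + 5/2)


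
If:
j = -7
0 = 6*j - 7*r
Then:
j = -7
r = -6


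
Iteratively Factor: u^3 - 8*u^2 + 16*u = (u - 4)*(u^2 - 4*u) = u*(u - 4)*(u - 4)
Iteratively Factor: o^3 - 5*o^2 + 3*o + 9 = (o - 3)*(o^2 - 2*o - 3) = (o - 3)^2*(o + 1)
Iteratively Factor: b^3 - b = (b + 1)*(b^2 - b) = b*(b + 1)*(b - 1)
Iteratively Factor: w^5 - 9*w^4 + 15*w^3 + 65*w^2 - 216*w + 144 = (w - 3)*(w^4 - 6*w^3 - 3*w^2 + 56*w - 48) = (w - 3)*(w + 3)*(w^3 - 9*w^2 + 24*w - 16) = (w - 3)*(w - 1)*(w + 3)*(w^2 - 8*w + 16) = (w - 4)*(w - 3)*(w - 1)*(w + 3)*(w - 4)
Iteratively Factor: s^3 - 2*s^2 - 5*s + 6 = (s - 1)*(s^2 - s - 6) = (s - 3)*(s - 1)*(s + 2)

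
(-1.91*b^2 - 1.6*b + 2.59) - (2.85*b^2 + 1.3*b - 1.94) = -4.76*b^2 - 2.9*b + 4.53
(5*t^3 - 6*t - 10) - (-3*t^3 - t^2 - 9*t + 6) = 8*t^3 + t^2 + 3*t - 16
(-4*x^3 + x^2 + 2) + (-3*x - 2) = -4*x^3 + x^2 - 3*x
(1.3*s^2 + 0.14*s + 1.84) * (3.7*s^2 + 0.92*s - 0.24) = 4.81*s^4 + 1.714*s^3 + 6.6248*s^2 + 1.6592*s - 0.4416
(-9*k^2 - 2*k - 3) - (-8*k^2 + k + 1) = -k^2 - 3*k - 4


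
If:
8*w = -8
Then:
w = -1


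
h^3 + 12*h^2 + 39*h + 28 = (h + 1)*(h + 4)*(h + 7)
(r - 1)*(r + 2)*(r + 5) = r^3 + 6*r^2 + 3*r - 10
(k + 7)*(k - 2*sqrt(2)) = k^2 - 2*sqrt(2)*k + 7*k - 14*sqrt(2)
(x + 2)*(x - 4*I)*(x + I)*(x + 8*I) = x^4 + 2*x^3 + 5*I*x^3 + 28*x^2 + 10*I*x^2 + 56*x + 32*I*x + 64*I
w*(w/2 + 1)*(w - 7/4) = w^3/2 + w^2/8 - 7*w/4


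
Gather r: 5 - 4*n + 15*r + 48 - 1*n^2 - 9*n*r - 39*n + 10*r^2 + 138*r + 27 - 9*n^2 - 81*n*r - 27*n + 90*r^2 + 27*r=-10*n^2 - 70*n + 100*r^2 + r*(180 - 90*n) + 80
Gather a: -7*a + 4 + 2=6 - 7*a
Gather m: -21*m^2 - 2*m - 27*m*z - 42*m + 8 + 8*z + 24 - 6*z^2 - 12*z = -21*m^2 + m*(-27*z - 44) - 6*z^2 - 4*z + 32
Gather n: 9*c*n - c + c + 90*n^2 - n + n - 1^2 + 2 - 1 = 9*c*n + 90*n^2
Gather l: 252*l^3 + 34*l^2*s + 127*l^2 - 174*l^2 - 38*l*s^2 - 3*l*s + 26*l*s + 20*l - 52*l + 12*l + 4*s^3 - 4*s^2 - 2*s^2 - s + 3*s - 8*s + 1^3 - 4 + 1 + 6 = 252*l^3 + l^2*(34*s - 47) + l*(-38*s^2 + 23*s - 20) + 4*s^3 - 6*s^2 - 6*s + 4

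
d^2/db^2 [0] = 0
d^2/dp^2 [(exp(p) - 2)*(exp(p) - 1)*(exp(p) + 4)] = (9*exp(2*p) + 4*exp(p) - 10)*exp(p)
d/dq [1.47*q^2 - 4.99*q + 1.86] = 2.94*q - 4.99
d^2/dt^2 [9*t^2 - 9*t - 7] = 18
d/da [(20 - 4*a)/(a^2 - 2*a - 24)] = 4*(-a^2 + 2*a + 2*(a - 5)*(a - 1) + 24)/(-a^2 + 2*a + 24)^2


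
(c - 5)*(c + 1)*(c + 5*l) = c^3 + 5*c^2*l - 4*c^2 - 20*c*l - 5*c - 25*l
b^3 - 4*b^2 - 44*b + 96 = (b - 8)*(b - 2)*(b + 6)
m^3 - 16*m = m*(m - 4)*(m + 4)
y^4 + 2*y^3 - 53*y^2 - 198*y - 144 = (y - 8)*(y + 1)*(y + 3)*(y + 6)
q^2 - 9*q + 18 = (q - 6)*(q - 3)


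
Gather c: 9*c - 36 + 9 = 9*c - 27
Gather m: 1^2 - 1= 0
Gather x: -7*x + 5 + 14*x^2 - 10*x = 14*x^2 - 17*x + 5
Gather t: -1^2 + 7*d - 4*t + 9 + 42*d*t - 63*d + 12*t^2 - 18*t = -56*d + 12*t^2 + t*(42*d - 22) + 8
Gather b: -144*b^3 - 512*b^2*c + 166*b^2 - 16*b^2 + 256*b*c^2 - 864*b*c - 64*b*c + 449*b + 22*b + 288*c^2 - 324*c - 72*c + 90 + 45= -144*b^3 + b^2*(150 - 512*c) + b*(256*c^2 - 928*c + 471) + 288*c^2 - 396*c + 135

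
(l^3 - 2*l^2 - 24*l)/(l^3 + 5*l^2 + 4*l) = (l - 6)/(l + 1)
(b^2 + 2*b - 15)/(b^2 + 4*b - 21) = (b + 5)/(b + 7)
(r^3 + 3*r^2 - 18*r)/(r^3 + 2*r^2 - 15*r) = (r + 6)/(r + 5)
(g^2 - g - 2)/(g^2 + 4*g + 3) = (g - 2)/(g + 3)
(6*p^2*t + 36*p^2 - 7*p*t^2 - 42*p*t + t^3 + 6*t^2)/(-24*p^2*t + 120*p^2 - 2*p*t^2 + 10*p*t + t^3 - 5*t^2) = (-p*t - 6*p + t^2 + 6*t)/(4*p*t - 20*p + t^2 - 5*t)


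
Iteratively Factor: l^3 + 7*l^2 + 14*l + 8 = (l + 1)*(l^2 + 6*l + 8) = (l + 1)*(l + 2)*(l + 4)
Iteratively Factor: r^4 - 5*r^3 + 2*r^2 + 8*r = (r - 4)*(r^3 - r^2 - 2*r) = r*(r - 4)*(r^2 - r - 2) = r*(r - 4)*(r - 2)*(r + 1)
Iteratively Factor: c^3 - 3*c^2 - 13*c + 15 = (c - 1)*(c^2 - 2*c - 15) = (c - 5)*(c - 1)*(c + 3)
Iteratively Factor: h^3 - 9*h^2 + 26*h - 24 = (h - 4)*(h^2 - 5*h + 6) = (h - 4)*(h - 3)*(h - 2)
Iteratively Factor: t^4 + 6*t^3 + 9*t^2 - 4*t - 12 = (t - 1)*(t^3 + 7*t^2 + 16*t + 12) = (t - 1)*(t + 2)*(t^2 + 5*t + 6) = (t - 1)*(t + 2)^2*(t + 3)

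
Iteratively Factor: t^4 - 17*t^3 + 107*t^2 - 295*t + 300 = (t - 3)*(t^3 - 14*t^2 + 65*t - 100) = (t - 5)*(t - 3)*(t^2 - 9*t + 20) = (t - 5)^2*(t - 3)*(t - 4)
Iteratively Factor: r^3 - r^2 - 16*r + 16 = (r - 1)*(r^2 - 16) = (r - 4)*(r - 1)*(r + 4)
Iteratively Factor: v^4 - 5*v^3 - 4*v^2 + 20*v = (v + 2)*(v^3 - 7*v^2 + 10*v) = (v - 5)*(v + 2)*(v^2 - 2*v) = (v - 5)*(v - 2)*(v + 2)*(v)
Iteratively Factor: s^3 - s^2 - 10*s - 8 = (s + 1)*(s^2 - 2*s - 8) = (s - 4)*(s + 1)*(s + 2)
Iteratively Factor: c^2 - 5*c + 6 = (c - 2)*(c - 3)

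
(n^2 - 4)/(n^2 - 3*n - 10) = (n - 2)/(n - 5)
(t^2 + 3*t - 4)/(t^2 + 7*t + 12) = (t - 1)/(t + 3)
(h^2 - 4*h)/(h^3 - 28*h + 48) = h/(h^2 + 4*h - 12)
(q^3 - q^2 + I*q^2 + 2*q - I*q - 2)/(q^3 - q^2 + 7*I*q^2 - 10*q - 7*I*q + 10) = (q - I)/(q + 5*I)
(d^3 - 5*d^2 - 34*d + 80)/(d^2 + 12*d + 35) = (d^2 - 10*d + 16)/(d + 7)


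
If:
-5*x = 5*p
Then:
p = -x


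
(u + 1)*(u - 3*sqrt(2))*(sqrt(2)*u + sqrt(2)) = sqrt(2)*u^3 - 6*u^2 + 2*sqrt(2)*u^2 - 12*u + sqrt(2)*u - 6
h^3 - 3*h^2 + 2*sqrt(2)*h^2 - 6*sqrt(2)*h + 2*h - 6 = (h - 3)*(h + sqrt(2))^2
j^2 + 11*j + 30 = (j + 5)*(j + 6)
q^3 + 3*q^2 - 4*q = q*(q - 1)*(q + 4)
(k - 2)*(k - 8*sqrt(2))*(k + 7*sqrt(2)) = k^3 - 2*k^2 - sqrt(2)*k^2 - 112*k + 2*sqrt(2)*k + 224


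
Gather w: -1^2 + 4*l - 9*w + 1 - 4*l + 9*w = 0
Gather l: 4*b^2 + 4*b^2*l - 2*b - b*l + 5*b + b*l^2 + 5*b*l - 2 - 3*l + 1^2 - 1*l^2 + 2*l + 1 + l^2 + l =4*b^2 + b*l^2 + 3*b + l*(4*b^2 + 4*b)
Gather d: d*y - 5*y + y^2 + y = d*y + y^2 - 4*y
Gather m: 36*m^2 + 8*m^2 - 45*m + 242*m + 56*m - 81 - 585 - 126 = 44*m^2 + 253*m - 792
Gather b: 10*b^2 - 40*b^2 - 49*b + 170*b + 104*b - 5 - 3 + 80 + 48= -30*b^2 + 225*b + 120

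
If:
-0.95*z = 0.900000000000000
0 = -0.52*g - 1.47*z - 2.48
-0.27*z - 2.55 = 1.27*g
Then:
No Solution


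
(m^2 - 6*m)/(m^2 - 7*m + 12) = m*(m - 6)/(m^2 - 7*m + 12)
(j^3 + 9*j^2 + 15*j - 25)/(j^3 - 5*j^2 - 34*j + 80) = (j^2 + 4*j - 5)/(j^2 - 10*j + 16)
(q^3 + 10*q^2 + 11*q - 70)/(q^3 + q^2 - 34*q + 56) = (q + 5)/(q - 4)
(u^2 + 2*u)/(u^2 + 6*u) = (u + 2)/(u + 6)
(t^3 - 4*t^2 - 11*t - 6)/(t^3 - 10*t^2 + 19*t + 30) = (t + 1)/(t - 5)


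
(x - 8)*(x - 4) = x^2 - 12*x + 32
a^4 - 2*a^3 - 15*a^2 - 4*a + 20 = (a - 5)*(a - 1)*(a + 2)^2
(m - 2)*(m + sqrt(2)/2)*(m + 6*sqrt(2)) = m^3 - 2*m^2 + 13*sqrt(2)*m^2/2 - 13*sqrt(2)*m + 6*m - 12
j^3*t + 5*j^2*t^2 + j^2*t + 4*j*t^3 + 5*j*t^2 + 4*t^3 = (j + t)*(j + 4*t)*(j*t + t)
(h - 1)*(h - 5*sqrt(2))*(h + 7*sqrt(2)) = h^3 - h^2 + 2*sqrt(2)*h^2 - 70*h - 2*sqrt(2)*h + 70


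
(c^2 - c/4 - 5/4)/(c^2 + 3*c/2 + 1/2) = (4*c - 5)/(2*(2*c + 1))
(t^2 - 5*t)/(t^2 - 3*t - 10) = t/(t + 2)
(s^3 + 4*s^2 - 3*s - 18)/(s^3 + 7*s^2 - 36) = (s + 3)/(s + 6)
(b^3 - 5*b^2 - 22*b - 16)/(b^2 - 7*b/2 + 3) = 2*(b^3 - 5*b^2 - 22*b - 16)/(2*b^2 - 7*b + 6)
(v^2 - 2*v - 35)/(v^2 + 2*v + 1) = (v^2 - 2*v - 35)/(v^2 + 2*v + 1)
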